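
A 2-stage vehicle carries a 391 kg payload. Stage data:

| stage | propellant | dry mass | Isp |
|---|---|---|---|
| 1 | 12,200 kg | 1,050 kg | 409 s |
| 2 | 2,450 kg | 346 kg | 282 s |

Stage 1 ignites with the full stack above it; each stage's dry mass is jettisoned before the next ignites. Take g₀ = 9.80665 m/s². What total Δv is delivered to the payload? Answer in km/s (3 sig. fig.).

Δv ≈ 9.49 km/s

Ignition mass of stage 1 = 12,200+1,050 + 2,450+346 + 391 = 16,437 kg.
Stage 1: m₀ = 16,437 kg, m_f = 16,437 − 12,200 = 4,237 kg; Δv = 409×9.80665×ln(3.879) = 4010.9×1.3557 ≈ 5438 m/s.
Stage 2: m₀ = 3,187 kg, m_f = 3,187 − 2,450 = 737 kg; Δv = 282×9.80665×ln(4.324) = 2765.5×1.4642 ≈ 4049 m/s.
Total Δv = 5438 + 4049 = 9487 m/s.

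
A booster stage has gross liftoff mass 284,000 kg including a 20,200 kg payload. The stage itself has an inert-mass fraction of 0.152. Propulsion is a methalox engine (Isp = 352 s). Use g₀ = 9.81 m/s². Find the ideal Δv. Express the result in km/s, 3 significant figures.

Δv ≈ 5.35 km/s

Stage wet mass = m₀ − payload = 284,000 − 20,200 = 263,800 kg.
Stage dry mass = ε × stage wet mass = 0.152 × 263,800 = 40,097.6 kg.
Burnout mass m_f = stage dry + payload = 40,097.6 + 20,200 = 60,297.6 kg.
v_e = Isp · g₀ = 352 × 9.81 = 3453.1 m/s.
Using Δv = v_e ln(m₀/m_f): Δv = v_e · ln(284,000/60,297.6) = 3453.1 × ln(4.71) = 3453.1 × 1.5497 ≈ 5351 m/s.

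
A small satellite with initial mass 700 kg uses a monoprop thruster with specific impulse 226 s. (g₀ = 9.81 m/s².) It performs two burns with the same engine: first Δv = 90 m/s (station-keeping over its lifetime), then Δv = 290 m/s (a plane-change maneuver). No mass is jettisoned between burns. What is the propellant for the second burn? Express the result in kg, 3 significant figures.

v_e = Isp · g₀ = 226 × 9.81 = 2217.1 m/s.
After the first burn: m = 700 × exp(−90/2217.1) = 700 × 0.96022 = 672.154 kg.
After the second burn: m = 672.154 × exp(−290/2217.1) = 672.154 × 0.87739 = 589.741 kg.
Second-burn propellant = 672.154 − 589.741 = 82.413 kg.

propellant for the second burn ≈ 82.4 kg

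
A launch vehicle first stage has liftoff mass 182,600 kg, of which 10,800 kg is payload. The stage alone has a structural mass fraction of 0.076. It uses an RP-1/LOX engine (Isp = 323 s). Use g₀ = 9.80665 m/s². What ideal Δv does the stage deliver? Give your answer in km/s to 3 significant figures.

Stage wet mass = m₀ − payload = 182,600 − 10,800 = 171,800 kg.
Stage dry mass = ε × stage wet mass = 0.076 × 171,800 = 13,056.8 kg.
Burnout mass m_f = stage dry + payload = 13,056.8 + 10,800 = 23,856.8 kg.
v_e = Isp · g₀ = 323 × 9.80665 = 3167.5 m/s.
Using Δv = v_e ln(m₀/m_f): Δv = v_e · ln(182,600/23,856.8) = 3167.5 × ln(7.654) = 3167.5 × 2.0352 ≈ 6447 m/s.

Δv ≈ 6.45 km/s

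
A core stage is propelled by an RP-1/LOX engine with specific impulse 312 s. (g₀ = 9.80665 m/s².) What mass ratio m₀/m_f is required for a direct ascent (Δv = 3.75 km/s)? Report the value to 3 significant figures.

v_e = Isp · g₀ = 312 × 9.80665 = 3059.7 m/s.
m₀/m_f = exp(Δv / v_e) = exp(3750 / 3059.7) = exp(1.2256) = 3.4063.

mass ratio ≈ 3.41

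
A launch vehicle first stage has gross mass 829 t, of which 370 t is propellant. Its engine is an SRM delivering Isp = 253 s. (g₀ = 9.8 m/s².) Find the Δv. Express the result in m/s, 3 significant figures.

Δv ≈ 1470 m/s

v_e = Isp · g₀ = 253 × 9.8 = 2479.4 m/s.
m_f = m₀ − m_prop = 829 − 370 = 459 t.
Δv = v_e · ln(m₀/m_f) = 2479.4 × ln(1.806) = 2479.4 × 0.5912 ≈ 1465.7 m/s.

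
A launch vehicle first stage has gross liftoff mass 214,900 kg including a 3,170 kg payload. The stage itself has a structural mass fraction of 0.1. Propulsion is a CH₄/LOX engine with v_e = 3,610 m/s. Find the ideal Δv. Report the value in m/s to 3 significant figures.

Stage wet mass = m₀ − payload = 214,900 − 3,170 = 211,730 kg.
Stage dry mass = ε × stage wet mass = 0.1 × 211,730 = 21,173 kg.
Burnout mass m_f = stage dry + payload = 21,173 + 3,170 = 24,343 kg.
Δv = v_e · ln(214,900/24,343) = 3610.0 × ln(8.828) = 3610.0 × 2.1779 ≈ 7862 m/s.

Δv ≈ 7860 m/s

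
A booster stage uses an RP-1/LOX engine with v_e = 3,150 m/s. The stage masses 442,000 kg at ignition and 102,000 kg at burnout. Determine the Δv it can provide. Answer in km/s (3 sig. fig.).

From the ideal rocket equation, Δv = v_e · ln(m₀/m_f) = 3150.0 × ln(4.333) = 3150.0 × 1.4663 ≈ 4619.0 m/s.

Δv ≈ 4.62 km/s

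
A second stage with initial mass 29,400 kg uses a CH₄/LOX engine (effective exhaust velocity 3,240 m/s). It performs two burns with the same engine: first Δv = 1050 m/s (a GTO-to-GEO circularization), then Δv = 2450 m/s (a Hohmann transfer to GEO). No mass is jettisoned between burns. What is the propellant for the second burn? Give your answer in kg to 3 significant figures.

propellant for the second burn ≈ 11300 kg

After the first burn: m = 29400 × exp(−1050/3240.0) = 29400 × 0.72320 = 21,262.1 kg.
After the second burn: m = 21,262.1 × exp(−2450/3240.0) = 21,262.1 × 0.46946 = 9,981.71 kg.
Second-burn propellant = 21,262.1 − 9,981.71 = 11,280.39 kg.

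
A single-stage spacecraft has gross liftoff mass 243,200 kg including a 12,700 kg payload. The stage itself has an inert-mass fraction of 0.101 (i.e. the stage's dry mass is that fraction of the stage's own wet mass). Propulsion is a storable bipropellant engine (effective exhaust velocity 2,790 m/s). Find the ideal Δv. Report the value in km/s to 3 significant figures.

Δv ≈ 5.33 km/s

Stage wet mass = m₀ − payload = 243,200 − 12,700 = 230,500 kg.
Stage dry mass = ε × stage wet mass = 0.101 × 230,500 = 23,280.5 kg.
Burnout mass m_f = stage dry + payload = 23,280.5 + 12,700 = 35,980.5 kg.
From the ideal rocket equation, Δv = v_e · ln(243,200/35,980.5) = 2790.0 × ln(6.759) = 2790.0 × 1.9109 ≈ 5331 m/s.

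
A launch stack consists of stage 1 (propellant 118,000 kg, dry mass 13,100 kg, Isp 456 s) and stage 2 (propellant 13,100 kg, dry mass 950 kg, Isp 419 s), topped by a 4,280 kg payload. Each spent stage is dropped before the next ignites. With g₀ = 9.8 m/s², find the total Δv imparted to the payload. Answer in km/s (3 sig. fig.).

Ignition mass of stage 1 = 118,000+13,100 + 13,100+950 + 4,280 = 149,430 kg.
Stage 1: m₀ = 149,430 kg, m_f = 149,430 − 118,000 = 31,430 kg; Δv = 456×9.8×ln(4.754) = 4468.8×1.5591 ≈ 6967 m/s.
Stage 2: m₀ = 18,330 kg, m_f = 18,330 − 13,100 = 5,230 kg; Δv = 419×9.8×ln(3.505) = 4106.2×1.2541 ≈ 5150 m/s.
Total Δv = 6967 + 5150 = 12117 m/s.

Δv ≈ 12.1 km/s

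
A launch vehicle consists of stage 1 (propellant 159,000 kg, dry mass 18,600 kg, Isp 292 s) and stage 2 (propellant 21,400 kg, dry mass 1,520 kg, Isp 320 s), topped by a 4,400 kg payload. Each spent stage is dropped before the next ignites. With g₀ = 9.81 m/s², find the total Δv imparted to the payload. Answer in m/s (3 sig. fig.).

Δv ≈ 9090 m/s

Ignition mass of stage 1 = 159,000+18,600 + 21,400+1,520 + 4,400 = 204,920 kg.
Stage 1: m₀ = 204,920 kg, m_f = 204,920 − 159,000 = 45,920 kg; Δv = 292×9.81×ln(4.463) = 2864.5×1.4957 ≈ 4285 m/s.
Stage 2: m₀ = 27,320 kg, m_f = 27,320 − 21,400 = 5,920 kg; Δv = 320×9.81×ln(4.615) = 3139.2×1.5293 ≈ 4801 m/s.
Total Δv = 4285 + 4801 = 9086 m/s.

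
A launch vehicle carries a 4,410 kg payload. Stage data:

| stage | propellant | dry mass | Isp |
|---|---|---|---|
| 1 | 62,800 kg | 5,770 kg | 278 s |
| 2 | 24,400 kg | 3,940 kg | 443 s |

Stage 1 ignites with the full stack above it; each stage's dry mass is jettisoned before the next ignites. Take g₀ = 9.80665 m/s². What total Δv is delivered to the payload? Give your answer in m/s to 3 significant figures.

Δv ≈ 8570 m/s

Ignition mass of stage 1 = 62,800+5,770 + 24,400+3,940 + 4,410 = 101,320 kg.
Stage 1: m₀ = 101,320 kg, m_f = 101,320 − 62,800 = 38,520 kg; Δv = 278×9.80665×ln(2.63) = 2726.2×0.9671 ≈ 2637 m/s.
Stage 2: m₀ = 32,750 kg, m_f = 32,750 − 24,400 = 8,350 kg; Δv = 443×9.80665×ln(3.922) = 4344.3×1.3666 ≈ 5937 m/s.
Total Δv = 2637 + 5937 = 8574 m/s.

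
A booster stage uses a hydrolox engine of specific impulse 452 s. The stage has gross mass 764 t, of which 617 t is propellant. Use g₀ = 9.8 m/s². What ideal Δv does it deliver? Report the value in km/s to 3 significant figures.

Δv ≈ 7.30 km/s

v_e = Isp · g₀ = 452 × 9.8 = 4429.6 m/s.
m_f = m₀ − m_prop = 764 − 617 = 147 t.
Using Δv = v_e ln(m₀/m_f): Δv = v_e · ln(m₀/m_f) = 4429.6 × ln(5.197) = 4429.6 × 1.6481 ≈ 7300.6 m/s.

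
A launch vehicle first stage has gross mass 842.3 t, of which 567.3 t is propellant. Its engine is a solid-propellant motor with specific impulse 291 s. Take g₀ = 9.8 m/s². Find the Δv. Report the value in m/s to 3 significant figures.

v_e = Isp · g₀ = 291 × 9.8 = 2851.8 m/s.
m_f = m₀ − m_prop = 842.3 − 567.3 = 275 t.
Δv = v_e · ln(m₀/m_f) = 2851.8 × ln(3.063) = 2851.8 × 1.1194 ≈ 3192.2 m/s.

Δv ≈ 3190 m/s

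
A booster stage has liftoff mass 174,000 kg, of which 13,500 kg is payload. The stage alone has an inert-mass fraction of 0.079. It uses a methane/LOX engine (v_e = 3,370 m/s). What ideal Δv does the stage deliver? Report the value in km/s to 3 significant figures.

Stage wet mass = m₀ − payload = 174,000 − 13,500 = 160,500 kg.
Stage dry mass = ε × stage wet mass = 0.079 × 160,500 = 12,679.5 kg.
Burnout mass m_f = stage dry + payload = 12,679.5 + 13,500 = 26,179.5 kg.
Rocket equation: Δv = v_e · ln(174,000/26,179.5) = 3370.0 × ln(6.646) = 3370.0 × 1.8941 ≈ 6383 m/s.

Δv ≈ 6.38 km/s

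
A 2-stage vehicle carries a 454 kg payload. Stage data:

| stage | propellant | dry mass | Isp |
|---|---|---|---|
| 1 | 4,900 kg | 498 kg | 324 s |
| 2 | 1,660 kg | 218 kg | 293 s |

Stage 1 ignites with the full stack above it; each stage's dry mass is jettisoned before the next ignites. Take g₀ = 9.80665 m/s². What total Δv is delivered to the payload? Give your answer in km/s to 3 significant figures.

Ignition mass of stage 1 = 4,900+498 + 1,660+218 + 454 = 7,730 kg.
Stage 1: m₀ = 7,730 kg, m_f = 7,730 − 4,900 = 2,830 kg; Δv = 324×9.80665×ln(2.731) = 3177.4×1.0048 ≈ 3193 m/s.
Stage 2: m₀ = 2,332 kg, m_f = 2,332 − 1,660 = 672 kg; Δv = 293×9.80665×ln(3.47) = 2873.3×1.2442 ≈ 3575 m/s.
Total Δv = 3193 + 3575 = 6768 m/s.

Δv ≈ 6.77 km/s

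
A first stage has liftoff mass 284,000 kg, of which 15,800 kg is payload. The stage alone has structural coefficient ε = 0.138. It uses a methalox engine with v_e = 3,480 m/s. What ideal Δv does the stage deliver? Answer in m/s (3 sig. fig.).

Δv ≈ 5850 m/s

Stage wet mass = m₀ − payload = 284,000 − 15,800 = 268,200 kg.
Stage dry mass = ε × stage wet mass = 0.138 × 268,200 = 37,011.6 kg.
Burnout mass m_f = stage dry + payload = 37,011.6 + 15,800 = 52,811.6 kg.
Δv = v_e · ln(284,000/52,811.6) = 3480.0 × ln(5.378) = 3480.0 × 1.6822 ≈ 5854 m/s.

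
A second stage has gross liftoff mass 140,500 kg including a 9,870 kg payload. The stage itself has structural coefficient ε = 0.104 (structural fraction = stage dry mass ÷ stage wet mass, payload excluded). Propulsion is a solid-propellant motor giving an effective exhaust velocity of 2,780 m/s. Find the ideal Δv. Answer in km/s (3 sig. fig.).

Stage wet mass = m₀ − payload = 140,500 − 9,870 = 130,630 kg.
Stage dry mass = ε × stage wet mass = 0.104 × 130,630 = 13,585.5 kg.
Burnout mass m_f = stage dry + payload = 13,585.5 + 9,870 = 23,455.5 kg.
Δv = v_e · ln(140,500/23,455.5) = 2780.0 × ln(5.99) = 2780.0 × 1.7901 ≈ 4976 m/s.

Δv ≈ 4.98 km/s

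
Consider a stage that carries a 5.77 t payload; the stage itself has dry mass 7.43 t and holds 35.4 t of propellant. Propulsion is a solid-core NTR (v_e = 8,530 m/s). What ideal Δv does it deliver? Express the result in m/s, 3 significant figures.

Δv ≈ 11100 m/s

m₀ = payload + dry + propellant = 5.77 + 7.43 + 35.4 = 48.6 t.
m_f = payload + dry = 5.77 + 7.43 = 13.2 t.
Δv = v_e · ln(m₀/m_f) = 8530.0 × ln(3.682) = 8530.0 × 1.3034 ≈ 11118.1 m/s.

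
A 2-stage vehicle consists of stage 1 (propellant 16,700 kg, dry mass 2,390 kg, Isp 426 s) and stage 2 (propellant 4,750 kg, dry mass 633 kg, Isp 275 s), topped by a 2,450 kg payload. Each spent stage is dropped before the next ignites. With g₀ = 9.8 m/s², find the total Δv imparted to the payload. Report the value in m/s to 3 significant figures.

Ignition mass of stage 1 = 16,700+2,390 + 4,750+633 + 2,450 = 26,923 kg.
Stage 1: m₀ = 26,923 kg, m_f = 26,923 − 16,700 = 10,223 kg; Δv = 426×9.8×ln(2.634) = 4174.8×0.9683 ≈ 4043 m/s.
Stage 2: m₀ = 7,833 kg, m_f = 7,833 − 4,750 = 3,083 kg; Δv = 275×9.8×ln(2.541) = 2695.0×0.9324 ≈ 2513 m/s.
Total Δv = 4043 + 2513 = 6556 m/s.

Δv ≈ 6560 m/s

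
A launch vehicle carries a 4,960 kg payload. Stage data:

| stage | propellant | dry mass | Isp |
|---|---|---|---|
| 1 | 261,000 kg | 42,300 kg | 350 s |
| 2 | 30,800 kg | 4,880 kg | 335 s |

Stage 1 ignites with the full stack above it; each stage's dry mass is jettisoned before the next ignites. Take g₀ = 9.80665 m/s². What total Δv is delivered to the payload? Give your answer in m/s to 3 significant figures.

Δv ≈ 9540 m/s

Ignition mass of stage 1 = 261,000+42,300 + 30,800+4,880 + 4,960 = 343,940 kg.
Stage 1: m₀ = 343,940 kg, m_f = 343,940 − 261,000 = 82,940 kg; Δv = 350×9.80665×ln(4.147) = 3432.3×1.4223 ≈ 4882 m/s.
Stage 2: m₀ = 40,640 kg, m_f = 40,640 − 30,800 = 9,840 kg; Δv = 335×9.80665×ln(4.13) = 3285.2×1.4183 ≈ 4659 m/s.
Total Δv = 4882 + 4659 = 9541 m/s.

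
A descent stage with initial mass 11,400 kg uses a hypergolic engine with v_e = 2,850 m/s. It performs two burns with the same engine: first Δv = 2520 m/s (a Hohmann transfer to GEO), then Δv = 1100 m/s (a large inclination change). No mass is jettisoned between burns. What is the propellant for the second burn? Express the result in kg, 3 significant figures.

propellant for the second burn ≈ 1510 kg

After the first burn: m = 11400 × exp(−2520/2850.0) = 11400 × 0.41304 = 4,708.66 kg.
After the second burn: m = 4,708.66 × exp(−1100/2850.0) = 4,708.66 × 0.67979 = 3,200.9 kg.
Second-burn propellant = 4,708.66 − 3,200.9 = 1,507.76 kg.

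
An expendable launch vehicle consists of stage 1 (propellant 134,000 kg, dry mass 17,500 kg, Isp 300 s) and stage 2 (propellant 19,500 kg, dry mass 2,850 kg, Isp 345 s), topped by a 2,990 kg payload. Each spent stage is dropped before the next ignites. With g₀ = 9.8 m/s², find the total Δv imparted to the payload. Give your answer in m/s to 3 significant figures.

Δv ≈ 9130 m/s

Ignition mass of stage 1 = 134,000+17,500 + 19,500+2,850 + 2,990 = 176,840 kg.
Stage 1: m₀ = 176,840 kg, m_f = 176,840 − 134,000 = 42,840 kg; Δv = 300×9.8×ln(4.128) = 2940.0×1.4178 ≈ 4168 m/s.
Stage 2: m₀ = 25,340 kg, m_f = 25,340 − 19,500 = 5,840 kg; Δv = 345×9.8×ln(4.339) = 3381.0×1.4677 ≈ 4962 m/s.
Total Δv = 4168 + 4962 = 9130 m/s.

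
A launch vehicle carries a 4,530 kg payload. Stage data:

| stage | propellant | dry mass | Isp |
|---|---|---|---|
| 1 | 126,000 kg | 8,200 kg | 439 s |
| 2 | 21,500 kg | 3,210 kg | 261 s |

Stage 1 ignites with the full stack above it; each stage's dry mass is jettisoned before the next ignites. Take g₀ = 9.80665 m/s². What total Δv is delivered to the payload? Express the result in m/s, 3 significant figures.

Δv ≈ 9750 m/s

Ignition mass of stage 1 = 126,000+8,200 + 21,500+3,210 + 4,530 = 163,440 kg.
Stage 1: m₀ = 163,440 kg, m_f = 163,440 − 126,000 = 37,440 kg; Δv = 439×9.80665×ln(4.365) = 4305.1×1.4737 ≈ 6344 m/s.
Stage 2: m₀ = 29,240 kg, m_f = 29,240 − 21,500 = 7,740 kg; Δv = 261×9.80665×ln(3.778) = 2559.5×1.3291 ≈ 3402 m/s.
Total Δv = 6344 + 3402 = 9746 m/s.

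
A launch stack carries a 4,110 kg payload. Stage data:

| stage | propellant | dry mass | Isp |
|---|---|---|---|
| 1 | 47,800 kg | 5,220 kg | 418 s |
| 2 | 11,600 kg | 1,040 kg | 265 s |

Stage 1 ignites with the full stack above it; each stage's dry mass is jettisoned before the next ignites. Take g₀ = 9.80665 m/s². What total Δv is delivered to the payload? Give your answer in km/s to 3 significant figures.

Ignition mass of stage 1 = 47,800+5,220 + 11,600+1,040 + 4,110 = 69,770 kg.
Stage 1: m₀ = 69,770 kg, m_f = 69,770 − 47,800 = 21,970 kg; Δv = 418×9.80665×ln(3.176) = 4099.2×1.1555 ≈ 4737 m/s.
Stage 2: m₀ = 16,750 kg, m_f = 16,750 − 11,600 = 5,150 kg; Δv = 265×9.80665×ln(3.252) = 2598.8×1.1794 ≈ 3065 m/s.
Total Δv = 4737 + 3065 = 7802 m/s.

Δv ≈ 7.80 km/s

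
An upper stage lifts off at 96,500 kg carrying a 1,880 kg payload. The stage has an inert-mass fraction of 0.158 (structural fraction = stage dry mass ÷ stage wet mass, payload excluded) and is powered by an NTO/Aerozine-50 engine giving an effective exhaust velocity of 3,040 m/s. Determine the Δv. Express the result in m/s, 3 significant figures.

Δv ≈ 5310 m/s

Stage wet mass = m₀ − payload = 96,500 − 1,880 = 94,620 kg.
Stage dry mass = ε × stage wet mass = 0.158 × 94,620 = 14,950 kg.
Burnout mass m_f = stage dry + payload = 14,950 + 1,880 = 16,830 kg.
By the Tsiolkovsky rocket equation, Δv = v_e · ln(96,500/16,830) = 3040.0 × ln(5.734) = 3040.0 × 1.7464 ≈ 5309 m/s.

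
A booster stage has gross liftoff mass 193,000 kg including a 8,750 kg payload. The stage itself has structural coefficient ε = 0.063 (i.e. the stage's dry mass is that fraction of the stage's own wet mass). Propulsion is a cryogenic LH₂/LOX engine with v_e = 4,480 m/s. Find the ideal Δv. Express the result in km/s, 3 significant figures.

Δv ≈ 10.1 km/s

Stage wet mass = m₀ − payload = 193,000 − 8,750 = 184,250 kg.
Stage dry mass = ε × stage wet mass = 0.063 × 184,250 = 11,607.8 kg.
Burnout mass m_f = stage dry + payload = 11,607.8 + 8,750 = 20,357.8 kg.
Δv = v_e · ln(193,000/20,357.8) = 4480.0 × ln(9.48) = 4480.0 × 2.2492 ≈ 10077 m/s.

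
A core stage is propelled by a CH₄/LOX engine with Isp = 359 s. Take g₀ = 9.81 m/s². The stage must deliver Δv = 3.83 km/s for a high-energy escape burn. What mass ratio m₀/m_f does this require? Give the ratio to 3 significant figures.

mass ratio ≈ 2.97

v_e = Isp · g₀ = 359 × 9.81 = 3521.8 m/s.
m₀/m_f = exp(Δv / v_e) = exp(3830 / 3521.8) = exp(1.0875) = 2.9669.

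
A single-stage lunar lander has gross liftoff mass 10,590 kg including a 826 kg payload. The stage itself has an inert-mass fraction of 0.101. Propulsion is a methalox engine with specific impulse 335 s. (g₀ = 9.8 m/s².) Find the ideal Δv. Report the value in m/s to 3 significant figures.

Δv ≈ 5800 m/s

Stage wet mass = m₀ − payload = 10,590 − 826 = 9,764 kg.
Stage dry mass = ε × stage wet mass = 0.101 × 9,764 = 986.164 kg.
Burnout mass m_f = stage dry + payload = 986.164 + 826 = 1,812.164 kg.
v_e = Isp · g₀ = 335 × 9.8 = 3283.0 m/s.
Δv = v_e · ln(10,590/1,812.164) = 3283.0 × ln(5.844) = 3283.0 × 1.7654 ≈ 5796 m/s.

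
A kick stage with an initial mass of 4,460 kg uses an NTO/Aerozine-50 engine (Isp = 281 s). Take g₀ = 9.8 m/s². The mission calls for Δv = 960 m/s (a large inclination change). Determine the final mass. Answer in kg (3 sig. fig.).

v_e = Isp · g₀ = 281 × 9.8 = 2753.8 m/s.
By the Tsiolkovsky rocket equation, m₀/m_f = exp(Δv / v_e) = exp(960 / 2753.8) = exp(0.3486) = 1.4171.
m_f = m₀ / 1.4171 = 4,460 / 1.4171 = 3,147.27 kg.

final mass ≈ 3150 kg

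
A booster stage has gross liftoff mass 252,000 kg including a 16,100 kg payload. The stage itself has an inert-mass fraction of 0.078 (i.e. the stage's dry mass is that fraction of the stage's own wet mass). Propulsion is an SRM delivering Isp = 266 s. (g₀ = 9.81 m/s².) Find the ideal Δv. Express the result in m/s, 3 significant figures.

Stage wet mass = m₀ − payload = 252,000 − 16,100 = 235,900 kg.
Stage dry mass = ε × stage wet mass = 0.078 × 235,900 = 18,400.2 kg.
Burnout mass m_f = stage dry + payload = 18,400.2 + 16,100 = 34,500.2 kg.
v_e = Isp · g₀ = 266 × 9.81 = 2609.5 m/s.
Δv = v_e · ln(252,000/34,500.2) = 2609.5 × ln(7.304) = 2609.5 × 1.9885 ≈ 5189 m/s.

Δv ≈ 5190 m/s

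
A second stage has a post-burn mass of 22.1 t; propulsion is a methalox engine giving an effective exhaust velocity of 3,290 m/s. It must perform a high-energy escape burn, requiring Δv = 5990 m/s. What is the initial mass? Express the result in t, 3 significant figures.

initial mass ≈ 136 t

From the ideal rocket equation, m₀/m_f = exp(Δv / v_e) = exp(5990 / 3290.0) = exp(1.8207) = 6.1760.
m₀ = m_f × 6.1760 = 22.1 × 6.1760 = 136.49 t.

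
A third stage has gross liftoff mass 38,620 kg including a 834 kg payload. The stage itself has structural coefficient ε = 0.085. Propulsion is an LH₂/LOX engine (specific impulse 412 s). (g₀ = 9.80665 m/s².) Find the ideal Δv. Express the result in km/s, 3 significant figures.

Δv ≈ 9.12 km/s

Stage wet mass = m₀ − payload = 38,620 − 834 = 37,786 kg.
Stage dry mass = ε × stage wet mass = 0.085 × 37,786 = 3,211.81 kg.
Burnout mass m_f = stage dry + payload = 3,211.81 + 834 = 4,045.81 kg.
v_e = Isp · g₀ = 412 × 9.80665 = 4040.3 m/s.
By the Tsiolkovsky rocket equation, Δv = v_e · ln(38,620/4,045.81) = 4040.3 × ln(9.546) = 4040.3 × 2.2561 ≈ 9115 m/s.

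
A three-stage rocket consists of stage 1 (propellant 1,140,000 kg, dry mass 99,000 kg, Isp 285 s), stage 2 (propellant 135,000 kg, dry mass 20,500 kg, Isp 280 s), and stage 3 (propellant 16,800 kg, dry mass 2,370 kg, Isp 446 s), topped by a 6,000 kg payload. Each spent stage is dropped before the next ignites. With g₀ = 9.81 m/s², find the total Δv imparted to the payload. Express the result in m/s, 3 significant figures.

Ignition mass of stage 1 = 1,140,000+99,000 + 135,000+20,500 + 16,800+2,370 + 6,000 = 1,419,670 kg.
Stage 1: m₀ = 1,419,670 kg, m_f = 1,419,670 − 1,140,000 = 279,670 kg; Δv = 285×9.81×ln(5.076) = 2795.9×1.6246 ≈ 4542 m/s.
Stage 2: m₀ = 180,670 kg, m_f = 180,670 − 135,000 = 45,670 kg; Δv = 280×9.81×ln(3.956) = 2746.8×1.3752 ≈ 3777 m/s.
Stage 3: m₀ = 25,170 kg, m_f = 25,170 − 16,800 = 8,370 kg; Δv = 446×9.81×ln(3.007) = 4375.3×1.1010 ≈ 4817 m/s.
Total Δv = 4542 + 3777 + 4817 = 13136 m/s.

Δv ≈ 13100 m/s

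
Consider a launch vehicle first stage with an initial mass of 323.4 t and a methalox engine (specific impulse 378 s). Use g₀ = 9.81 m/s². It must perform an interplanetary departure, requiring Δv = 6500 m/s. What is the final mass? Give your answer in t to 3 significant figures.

v_e = Isp · g₀ = 378 × 9.81 = 3708.2 m/s.
Rocket equation: m₀/m_f = exp(Δv / v_e) = exp(6500 / 3708.2) = exp(1.7529) = 5.7712.
m_f = m₀ / 5.7712 = 323.4 / 5.7712 = 56.0369 t.

final mass ≈ 56.0 t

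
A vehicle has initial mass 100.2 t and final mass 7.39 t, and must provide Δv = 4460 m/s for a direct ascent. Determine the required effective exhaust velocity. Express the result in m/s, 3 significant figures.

v_e ≈ 1710 m/s

ln(m₀/m_f) = ln(100200/7390) = ln(13.56) = 2.6070.
v_e = Δv / ln(m₀/m_f) = 4460 / 2.6070 = 1710.8 m/s.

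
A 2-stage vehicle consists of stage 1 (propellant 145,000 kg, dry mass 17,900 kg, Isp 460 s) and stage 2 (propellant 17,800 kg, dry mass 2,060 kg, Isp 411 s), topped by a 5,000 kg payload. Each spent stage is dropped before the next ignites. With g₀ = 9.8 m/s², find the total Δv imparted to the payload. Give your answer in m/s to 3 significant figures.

Δv ≈ 11700 m/s

Ignition mass of stage 1 = 145,000+17,900 + 17,800+2,060 + 5,000 = 187,760 kg.
Stage 1: m₀ = 187,760 kg, m_f = 187,760 − 145,000 = 42,760 kg; Δv = 460×9.8×ln(4.391) = 4508.0×1.4796 ≈ 6670 m/s.
Stage 2: m₀ = 24,860 kg, m_f = 24,860 − 17,800 = 7,060 kg; Δv = 411×9.8×ln(3.521) = 4027.8×1.2588 ≈ 5070 m/s.
Total Δv = 6670 + 5070 = 11740 m/s.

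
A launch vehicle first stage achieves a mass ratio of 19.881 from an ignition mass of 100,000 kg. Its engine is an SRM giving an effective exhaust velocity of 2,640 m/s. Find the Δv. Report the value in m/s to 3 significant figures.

Δv ≈ 7890 m/s

Rocket equation: Δv = v_e · ln(19.881) = 2640.0 × 2.9898 ≈ 7893.0 m/s.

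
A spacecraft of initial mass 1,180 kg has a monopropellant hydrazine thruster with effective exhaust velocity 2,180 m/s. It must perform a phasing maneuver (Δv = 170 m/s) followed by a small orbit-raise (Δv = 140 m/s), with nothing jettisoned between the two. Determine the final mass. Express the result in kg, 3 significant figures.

After the first burn: m = 1180 × exp(−170/2180.0) = 1180 × 0.92498 = 1,091.48 kg.
After the second burn: m = 1,091.48 × exp(−140/2180.0) = 1,091.48 × 0.93780 = 1,023.59 kg.

final mass ≈ 1020 kg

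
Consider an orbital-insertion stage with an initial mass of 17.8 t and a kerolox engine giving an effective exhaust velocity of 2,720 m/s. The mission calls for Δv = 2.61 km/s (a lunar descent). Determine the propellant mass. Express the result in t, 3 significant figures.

propellant mass ≈ 11.0 t

Using Δv = v_e ln(m₀/m_f): m₀/m_f = exp(Δv / v_e) = exp(2610 / 2720.0) = exp(0.9596) = 2.6105.
m_f = 17.8 / 2.6105 = 6.81862 t, so propellant = m₀ − m_f = 17.8 − 6.81862 = 10.98138 t.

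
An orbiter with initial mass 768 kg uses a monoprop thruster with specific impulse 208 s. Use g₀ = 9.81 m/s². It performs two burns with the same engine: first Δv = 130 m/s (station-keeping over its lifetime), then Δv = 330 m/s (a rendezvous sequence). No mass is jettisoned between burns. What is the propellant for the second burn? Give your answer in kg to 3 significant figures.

v_e = Isp · g₀ = 208 × 9.81 = 2040.5 m/s.
After the first burn: m = 768 × exp(−130/2040.5) = 768 × 0.93828 = 720.599 kg.
After the second burn: m = 720.599 × exp(−330/2040.5) = 720.599 × 0.85067 = 612.992 kg.
Second-burn propellant = 720.599 − 612.992 = 107.607 kg.

propellant for the second burn ≈ 108 kg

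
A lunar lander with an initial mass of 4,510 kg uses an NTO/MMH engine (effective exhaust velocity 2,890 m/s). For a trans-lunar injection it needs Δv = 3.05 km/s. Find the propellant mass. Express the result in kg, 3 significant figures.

propellant mass ≈ 2940 kg

By the Tsiolkovsky rocket equation, m₀/m_f = exp(Δv / v_e) = exp(3050 / 2890.0) = exp(1.0554) = 2.8730.
m_f = 4,510 / 2.8730 = 1,569.79 kg, so propellant = m₀ − m_f = 4,510 − 1,569.79 = 2,940.21 kg.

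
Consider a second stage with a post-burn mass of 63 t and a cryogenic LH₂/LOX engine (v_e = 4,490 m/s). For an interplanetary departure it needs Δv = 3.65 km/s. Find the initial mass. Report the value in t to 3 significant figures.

m₀/m_f = exp(Δv / v_e) = exp(3650 / 4490.0) = exp(0.8129) = 2.2545.
m₀ = m_f × 2.2545 = 63 × 2.2545 = 142.034 t.

initial mass ≈ 142 t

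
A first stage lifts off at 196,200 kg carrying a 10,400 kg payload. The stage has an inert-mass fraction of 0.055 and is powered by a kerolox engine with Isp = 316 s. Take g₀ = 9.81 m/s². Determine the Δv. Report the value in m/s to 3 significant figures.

Δv ≈ 6980 m/s

Stage wet mass = m₀ − payload = 196,200 − 10,400 = 185,800 kg.
Stage dry mass = ε × stage wet mass = 0.055 × 185,800 = 10,219 kg.
Burnout mass m_f = stage dry + payload = 10,219 + 10,400 = 20,619 kg.
v_e = Isp · g₀ = 316 × 9.81 = 3100.0 m/s.
Rocket equation: Δv = v_e · ln(196,200/20,619) = 3100.0 × ln(9.515) = 3100.0 × 2.2529 ≈ 6984 m/s.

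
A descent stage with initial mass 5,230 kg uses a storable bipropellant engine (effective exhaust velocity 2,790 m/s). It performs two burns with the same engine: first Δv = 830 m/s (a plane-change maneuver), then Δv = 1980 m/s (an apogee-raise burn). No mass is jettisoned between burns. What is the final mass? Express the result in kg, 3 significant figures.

After the first burn: m = 5230 × exp(−830/2790.0) = 5230 × 0.74268 = 3,884.22 kg.
After the second burn: m = 3,884.22 × exp(−1980/2790.0) = 3,884.22 × 0.49180 = 1,910.26 kg.

final mass ≈ 1910 kg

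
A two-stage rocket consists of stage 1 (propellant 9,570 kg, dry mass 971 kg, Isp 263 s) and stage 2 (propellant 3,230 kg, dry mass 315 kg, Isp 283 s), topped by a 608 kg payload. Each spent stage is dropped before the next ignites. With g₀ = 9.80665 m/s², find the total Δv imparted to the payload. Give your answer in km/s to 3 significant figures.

Ignition mass of stage 1 = 9,570+971 + 3,230+315 + 608 = 14,694 kg.
Stage 1: m₀ = 14,694 kg, m_f = 14,694 − 9,570 = 5,124 kg; Δv = 263×9.80665×ln(2.868) = 2579.1×1.0535 ≈ 2717 m/s.
Stage 2: m₀ = 4,153 kg, m_f = 4,153 − 3,230 = 923 kg; Δv = 283×9.80665×ln(4.499) = 2775.3×1.5040 ≈ 4174 m/s.
Total Δv = 2717 + 4174 = 6891 m/s.

Δv ≈ 6.89 km/s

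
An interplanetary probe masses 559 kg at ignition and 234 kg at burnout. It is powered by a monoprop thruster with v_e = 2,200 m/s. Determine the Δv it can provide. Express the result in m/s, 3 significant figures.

Δv = v_e · ln(m₀/m_f) = 2200.0 × ln(2.389) = 2200.0 × 0.8708 ≈ 1915.8 m/s.

Δv ≈ 1920 m/s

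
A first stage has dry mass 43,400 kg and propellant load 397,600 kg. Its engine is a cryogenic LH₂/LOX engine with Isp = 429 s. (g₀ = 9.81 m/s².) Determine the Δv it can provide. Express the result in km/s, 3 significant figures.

v_e = Isp · g₀ = 429 × 9.81 = 4208.5 m/s.
m₀ = m_dry + m_prop = 43,400 + 397,600 = 441,000 kg.
Rocket equation: Δv = v_e · ln(m₀/m_f) = 4208.5 × ln(10.16) = 4208.5 × 2.3186 ≈ 9757.7 m/s.

Δv ≈ 9.76 km/s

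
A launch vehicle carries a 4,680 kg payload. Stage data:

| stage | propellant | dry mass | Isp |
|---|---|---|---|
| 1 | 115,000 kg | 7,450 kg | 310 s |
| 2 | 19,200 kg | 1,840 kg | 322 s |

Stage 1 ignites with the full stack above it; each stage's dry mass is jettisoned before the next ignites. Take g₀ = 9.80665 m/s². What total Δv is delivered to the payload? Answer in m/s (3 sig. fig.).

Ignition mass of stage 1 = 115,000+7,450 + 19,200+1,840 + 4,680 = 148,170 kg.
Stage 1: m₀ = 148,170 kg, m_f = 148,170 − 115,000 = 33,170 kg; Δv = 310×9.80665×ln(4.467) = 3040.1×1.4967 ≈ 4550 m/s.
Stage 2: m₀ = 25,720 kg, m_f = 25,720 − 19,200 = 6,520 kg; Δv = 322×9.80665×ln(3.945) = 3157.7×1.3724 ≈ 4334 m/s.
Total Δv = 4550 + 4334 = 8884 m/s.

Δv ≈ 8880 m/s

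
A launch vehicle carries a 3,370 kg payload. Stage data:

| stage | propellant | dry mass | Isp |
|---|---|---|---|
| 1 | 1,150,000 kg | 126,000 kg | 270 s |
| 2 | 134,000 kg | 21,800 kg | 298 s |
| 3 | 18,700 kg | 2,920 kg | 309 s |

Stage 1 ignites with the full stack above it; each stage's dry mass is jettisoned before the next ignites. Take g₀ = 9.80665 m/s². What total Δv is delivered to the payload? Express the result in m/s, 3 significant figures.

Δv ≈ 12300 m/s

Ignition mass of stage 1 = 1,150,000+126,000 + 134,000+21,800 + 18,700+2,920 + 3,370 = 1,456,790 kg.
Stage 1: m₀ = 1,456,790 kg, m_f = 1,456,790 − 1,150,000 = 306,790 kg; Δv = 270×9.80665×ln(4.748) = 2647.8×1.5578 ≈ 4125 m/s.
Stage 2: m₀ = 180,790 kg, m_f = 180,790 − 134,000 = 46,790 kg; Δv = 298×9.80665×ln(3.864) = 2922.4×1.3517 ≈ 3950 m/s.
Stage 3: m₀ = 24,990 kg, m_f = 24,990 − 18,700 = 6,290 kg; Δv = 309×9.80665×ln(3.973) = 3030.3×1.3795 ≈ 4180 m/s.
Total Δv = 4125 + 3950 + 4180 = 12255 m/s.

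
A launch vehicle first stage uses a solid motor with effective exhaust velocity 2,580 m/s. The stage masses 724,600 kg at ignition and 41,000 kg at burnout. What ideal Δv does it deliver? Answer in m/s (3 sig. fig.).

Δv ≈ 7410 m/s

Δv = v_e · ln(m₀/m_f) = 2580.0 × ln(17.67) = 2580.0 × 2.8720 ≈ 7409.9 m/s.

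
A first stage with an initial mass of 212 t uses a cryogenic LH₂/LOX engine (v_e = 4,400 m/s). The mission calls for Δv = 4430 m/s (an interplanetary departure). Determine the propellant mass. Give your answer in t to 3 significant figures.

propellant mass ≈ 135 t

m₀/m_f = exp(Δv / v_e) = exp(4430 / 4400.0) = exp(1.0068) = 2.7369.
m_f = 212 / 2.7369 = 77.4599 t, so propellant = m₀ − m_f = 212 − 77.4599 = 134.5401 t.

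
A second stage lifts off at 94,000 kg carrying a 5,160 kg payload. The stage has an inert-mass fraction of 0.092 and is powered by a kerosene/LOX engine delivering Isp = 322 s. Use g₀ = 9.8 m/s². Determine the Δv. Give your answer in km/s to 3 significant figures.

Δv ≈ 6.16 km/s

Stage wet mass = m₀ − payload = 94,000 − 5,160 = 88,840 kg.
Stage dry mass = ε × stage wet mass = 0.092 × 88,840 = 8,173.28 kg.
Burnout mass m_f = stage dry + payload = 8,173.28 + 5,160 = 13,333.28 kg.
v_e = Isp · g₀ = 322 × 9.8 = 3155.6 m/s.
Rocket equation: Δv = v_e · ln(94,000/13,333.28) = 3155.6 × ln(7.05) = 3155.6 × 1.9530 ≈ 6163 m/s.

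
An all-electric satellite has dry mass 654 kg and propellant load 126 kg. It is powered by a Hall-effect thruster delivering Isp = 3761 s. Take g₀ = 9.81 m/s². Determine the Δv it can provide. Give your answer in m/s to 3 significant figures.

Δv ≈ 6500 m/s

v_e = Isp · g₀ = 3761 × 9.81 = 36895.4 m/s.
m₀ = m_dry + m_prop = 654 + 126 = 780 kg.
By the Tsiolkovsky rocket equation, Δv = v_e · ln(m₀/m_f) = 36895.4 × ln(1.193) = 36895.4 × 0.1762 ≈ 6500.5 m/s.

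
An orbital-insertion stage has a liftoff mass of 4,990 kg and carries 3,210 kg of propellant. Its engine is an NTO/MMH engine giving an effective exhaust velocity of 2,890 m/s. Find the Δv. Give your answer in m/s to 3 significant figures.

Δv ≈ 2980 m/s

m_f = m₀ − m_prop = 4,990 − 3,210 = 1,780 kg.
Δv = v_e · ln(m₀/m_f) = 2890.0 × ln(2.803) = 2890.0 × 1.0308 ≈ 2979.1 m/s.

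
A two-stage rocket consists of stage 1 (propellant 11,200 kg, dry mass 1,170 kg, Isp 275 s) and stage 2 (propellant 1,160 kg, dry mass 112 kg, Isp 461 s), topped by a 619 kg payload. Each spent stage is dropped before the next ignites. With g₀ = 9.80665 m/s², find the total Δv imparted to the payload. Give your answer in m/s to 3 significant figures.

Ignition mass of stage 1 = 11,200+1,170 + 1,160+112 + 619 = 14,261 kg.
Stage 1: m₀ = 14,261 kg, m_f = 14,261 − 11,200 = 3,061 kg; Δv = 275×9.80665×ln(4.659) = 2696.8×1.5388 ≈ 4150 m/s.
Stage 2: m₀ = 1,891 kg, m_f = 1,891 − 1,160 = 731 kg; Δv = 461×9.80665×ln(2.587) = 4520.9×0.9504 ≈ 4297 m/s.
Total Δv = 4150 + 4297 = 8447 m/s.

Δv ≈ 8450 m/s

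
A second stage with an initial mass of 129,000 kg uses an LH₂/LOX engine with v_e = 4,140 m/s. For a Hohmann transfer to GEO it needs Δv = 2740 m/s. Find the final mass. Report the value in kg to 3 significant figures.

Rocket equation: m₀/m_f = exp(Δv / v_e) = exp(2740 / 4140.0) = exp(0.6618) = 1.9383.
m_f = m₀ / 1.9383 = 129,000 / 1.9383 = 66,553.2 kg.

final mass ≈ 66600 kg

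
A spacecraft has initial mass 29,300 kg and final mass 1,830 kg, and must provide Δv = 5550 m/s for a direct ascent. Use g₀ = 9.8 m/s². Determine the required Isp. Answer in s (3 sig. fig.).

Isp ≈ 204 s

ln(m₀/m_f) = ln(29300/1830) = ln(16.01) = 2.7733.
v_e = Δv / ln(m₀/m_f) = 5550 / 2.7733 = 2001.2 m/s.
Isp = v_e / g₀ = 2001.2 / 9.8 = 204.2 s.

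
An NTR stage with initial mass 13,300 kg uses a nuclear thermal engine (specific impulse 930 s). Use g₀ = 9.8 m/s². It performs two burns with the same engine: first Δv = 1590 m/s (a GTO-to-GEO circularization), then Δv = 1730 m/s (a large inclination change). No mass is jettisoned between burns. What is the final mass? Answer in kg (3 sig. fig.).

final mass ≈ 9240 kg

v_e = Isp · g₀ = 930 × 9.8 = 9114.0 m/s.
After the first burn: m = 13300 × exp(−1590/9114.0) = 13300 × 0.83991 = 11,170.8 kg.
After the second burn: m = 11,170.8 × exp(−1730/9114.0) = 11,170.8 × 0.82711 = 9,239.48 kg.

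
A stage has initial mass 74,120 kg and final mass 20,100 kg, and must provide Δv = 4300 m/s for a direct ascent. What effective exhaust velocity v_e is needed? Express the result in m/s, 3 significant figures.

ln(m₀/m_f) = ln(74120/20100) = ln(3.688) = 1.3050.
v_e = Δv / ln(m₀/m_f) = 4300 / 1.3050 = 3295.1 m/s.

v_e ≈ 3300 m/s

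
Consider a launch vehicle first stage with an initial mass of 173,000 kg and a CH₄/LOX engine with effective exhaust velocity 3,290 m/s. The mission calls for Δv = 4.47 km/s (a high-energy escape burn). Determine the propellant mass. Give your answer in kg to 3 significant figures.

Using Δv = v_e ln(m₀/m_f): m₀/m_f = exp(Δv / v_e) = exp(4470 / 3290.0) = exp(1.3587) = 3.8910.
m_f = 173,000 / 3.8910 = 44,461.6 kg, so propellant = m₀ − m_f = 173,000 − 44,461.6 = 128,538.4 kg.

propellant mass ≈ 129000 kg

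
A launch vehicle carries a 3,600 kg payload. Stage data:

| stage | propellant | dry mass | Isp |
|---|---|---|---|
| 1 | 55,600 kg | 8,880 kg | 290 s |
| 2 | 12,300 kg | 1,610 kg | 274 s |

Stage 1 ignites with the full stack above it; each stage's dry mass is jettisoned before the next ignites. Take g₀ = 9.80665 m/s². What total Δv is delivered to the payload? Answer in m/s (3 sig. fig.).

Δv ≈ 6480 m/s

Ignition mass of stage 1 = 55,600+8,880 + 12,300+1,610 + 3,600 = 81,990 kg.
Stage 1: m₀ = 81,990 kg, m_f = 81,990 − 55,600 = 26,390 kg; Δv = 290×9.80665×ln(3.107) = 2843.9×1.1336 ≈ 3224 m/s.
Stage 2: m₀ = 17,510 kg, m_f = 17,510 − 12,300 = 5,210 kg; Δv = 274×9.80665×ln(3.361) = 2687.0×1.2122 ≈ 3257 m/s.
Total Δv = 3224 + 3257 = 6481 m/s.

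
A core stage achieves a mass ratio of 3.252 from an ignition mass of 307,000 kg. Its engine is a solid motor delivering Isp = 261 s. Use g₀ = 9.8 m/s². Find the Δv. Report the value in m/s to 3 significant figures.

v_e = Isp · g₀ = 261 × 9.8 = 2557.8 m/s.
Δv = v_e · ln(3.252) = 2557.8 × 1.1793 ≈ 3016.3 m/s.

Δv ≈ 3020 m/s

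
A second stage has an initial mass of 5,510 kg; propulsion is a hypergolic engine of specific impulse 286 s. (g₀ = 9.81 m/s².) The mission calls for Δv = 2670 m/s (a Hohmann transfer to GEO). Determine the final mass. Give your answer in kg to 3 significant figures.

final mass ≈ 2130 kg

v_e = Isp · g₀ = 286 × 9.81 = 2805.7 m/s.
From the ideal rocket equation, m₀/m_f = exp(Δv / v_e) = exp(2670 / 2805.7) = exp(0.9516) = 2.5900.
m_f = m₀ / 2.5900 = 5,510 / 2.5900 = 2,127.41 kg.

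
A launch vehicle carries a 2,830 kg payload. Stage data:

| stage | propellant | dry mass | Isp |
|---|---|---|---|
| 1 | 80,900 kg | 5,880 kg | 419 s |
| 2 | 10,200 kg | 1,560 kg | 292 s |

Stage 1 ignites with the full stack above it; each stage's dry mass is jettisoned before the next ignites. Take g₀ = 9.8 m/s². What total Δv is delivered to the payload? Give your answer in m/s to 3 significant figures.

Δv ≈ 10000 m/s

Ignition mass of stage 1 = 80,900+5,880 + 10,200+1,560 + 2,830 = 101,370 kg.
Stage 1: m₀ = 101,370 kg, m_f = 101,370 − 80,900 = 20,470 kg; Δv = 419×9.8×ln(4.952) = 4106.2×1.5998 ≈ 6569 m/s.
Stage 2: m₀ = 14,590 kg, m_f = 14,590 − 10,200 = 4,390 kg; Δv = 292×9.8×ln(3.323) = 2861.6×1.2010 ≈ 3437 m/s.
Total Δv = 6569 + 3437 = 10006 m/s.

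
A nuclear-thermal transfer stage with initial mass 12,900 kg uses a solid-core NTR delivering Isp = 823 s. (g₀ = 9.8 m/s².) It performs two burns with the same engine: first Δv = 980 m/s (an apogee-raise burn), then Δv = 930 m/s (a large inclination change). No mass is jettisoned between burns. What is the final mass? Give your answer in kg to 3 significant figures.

v_e = Isp · g₀ = 823 × 9.8 = 8065.4 m/s.
After the first burn: m = 12900 × exp(−980/8065.4) = 12900 × 0.88559 = 11,424.1 kg.
After the second burn: m = 11,424.1 × exp(−930/8065.4) = 11,424.1 × 0.89109 = 10,179.9 kg.

final mass ≈ 10200 kg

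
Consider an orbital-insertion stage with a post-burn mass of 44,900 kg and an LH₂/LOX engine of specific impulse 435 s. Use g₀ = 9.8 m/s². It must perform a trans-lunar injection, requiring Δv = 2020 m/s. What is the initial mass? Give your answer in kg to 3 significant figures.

v_e = Isp · g₀ = 435 × 9.8 = 4263.0 m/s.
m₀/m_f = exp(Δv / v_e) = exp(2020 / 4263.0) = exp(0.4738) = 1.6062.
m₀ = m_f × 1.6062 = 44,900 × 1.6062 = 72,118.4 kg.

initial mass ≈ 72100 kg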